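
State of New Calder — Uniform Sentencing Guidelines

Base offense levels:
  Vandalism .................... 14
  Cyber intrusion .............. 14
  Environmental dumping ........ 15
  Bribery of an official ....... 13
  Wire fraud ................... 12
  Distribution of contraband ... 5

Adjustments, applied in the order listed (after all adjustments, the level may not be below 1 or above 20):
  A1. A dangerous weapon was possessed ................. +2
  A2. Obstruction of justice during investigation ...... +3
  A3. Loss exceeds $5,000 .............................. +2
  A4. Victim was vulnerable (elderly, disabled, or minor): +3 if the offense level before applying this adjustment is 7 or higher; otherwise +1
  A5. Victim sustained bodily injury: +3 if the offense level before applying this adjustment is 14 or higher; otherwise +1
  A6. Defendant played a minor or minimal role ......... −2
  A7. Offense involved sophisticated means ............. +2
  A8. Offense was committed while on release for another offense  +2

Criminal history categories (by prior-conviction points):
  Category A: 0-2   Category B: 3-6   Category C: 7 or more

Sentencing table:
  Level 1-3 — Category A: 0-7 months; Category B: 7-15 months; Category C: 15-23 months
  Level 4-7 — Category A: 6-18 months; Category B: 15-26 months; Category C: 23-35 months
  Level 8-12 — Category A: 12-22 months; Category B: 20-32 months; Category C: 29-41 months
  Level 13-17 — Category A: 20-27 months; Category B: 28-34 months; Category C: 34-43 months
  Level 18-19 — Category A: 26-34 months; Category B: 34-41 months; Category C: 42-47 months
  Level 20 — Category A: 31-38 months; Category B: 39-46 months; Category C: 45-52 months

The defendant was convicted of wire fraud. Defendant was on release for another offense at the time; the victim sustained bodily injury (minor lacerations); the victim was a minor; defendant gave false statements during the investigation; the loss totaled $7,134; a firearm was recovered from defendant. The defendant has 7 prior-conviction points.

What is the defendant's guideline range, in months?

Base offense level for wire fraud: 12.
A1 applies: 12 + 2 = 14.
A2 applies: 14 + 3 = 17.
A3 applies: 17 + 2 = 19.
A4 applies (level before this adjustment is 19 ≥ 7, so +3): 19 + 3 = 22.
A5 applies (level before this adjustment is 22 ≥ 14, so +3): 22 + 3 = 25.
A6 does not apply.
A7 does not apply.
A8 applies: 25 + 2 = 27.
Level 27 exceeds the maximum of 20; capped at 20.
Final offense level: 20.
Criminal history: 7 prior points → Category C (7+).
Level 20 falls in the 20 band.
Grid: Level 20 × Category C = 45-52 months.

45-52 months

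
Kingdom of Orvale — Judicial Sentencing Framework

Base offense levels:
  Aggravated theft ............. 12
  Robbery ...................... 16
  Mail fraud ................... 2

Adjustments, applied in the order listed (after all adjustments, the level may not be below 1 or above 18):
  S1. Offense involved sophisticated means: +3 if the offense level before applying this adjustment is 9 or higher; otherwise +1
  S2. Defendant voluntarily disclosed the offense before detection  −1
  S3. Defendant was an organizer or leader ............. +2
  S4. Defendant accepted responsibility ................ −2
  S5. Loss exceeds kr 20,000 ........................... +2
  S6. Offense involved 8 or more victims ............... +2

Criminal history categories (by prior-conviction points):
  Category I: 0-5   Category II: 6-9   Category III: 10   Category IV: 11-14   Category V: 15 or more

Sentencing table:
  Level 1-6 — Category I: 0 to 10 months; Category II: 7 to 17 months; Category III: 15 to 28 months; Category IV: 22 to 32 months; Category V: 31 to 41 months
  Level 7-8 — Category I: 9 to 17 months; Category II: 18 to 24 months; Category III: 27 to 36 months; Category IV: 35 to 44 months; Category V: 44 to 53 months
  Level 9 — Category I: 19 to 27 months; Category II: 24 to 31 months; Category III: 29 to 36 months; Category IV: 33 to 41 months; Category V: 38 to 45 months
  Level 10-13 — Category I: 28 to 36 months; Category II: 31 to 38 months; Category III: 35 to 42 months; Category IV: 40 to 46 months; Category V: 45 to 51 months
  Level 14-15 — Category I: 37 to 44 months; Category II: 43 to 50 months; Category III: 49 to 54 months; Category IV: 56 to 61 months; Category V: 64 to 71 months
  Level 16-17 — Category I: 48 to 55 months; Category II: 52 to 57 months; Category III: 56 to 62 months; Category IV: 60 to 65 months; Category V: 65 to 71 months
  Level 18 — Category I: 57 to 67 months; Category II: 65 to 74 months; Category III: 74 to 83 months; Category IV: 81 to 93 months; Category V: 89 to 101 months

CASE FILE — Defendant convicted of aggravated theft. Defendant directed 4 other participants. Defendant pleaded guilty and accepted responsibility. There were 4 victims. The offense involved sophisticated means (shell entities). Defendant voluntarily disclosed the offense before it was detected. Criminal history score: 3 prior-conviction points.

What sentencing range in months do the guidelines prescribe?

Base offense level for aggravated theft: 12.
S1 applies (level before this adjustment is 12 ≥ 9, so +3): 12 + 3 = 15.
S2 applies: 15 − 1 = 14.
S3 applies: 14 + 2 = 16.
S4 applies: 16 − 2 = 14.
S5 does not apply.
S6 does not apply.
Final offense level: 14.
Criminal history: 3 prior points → Category I (0-5).
Level 14 falls in the 14-15 band.
Grid: Level 14-15 × Category I = 37-44 months.

37-44 months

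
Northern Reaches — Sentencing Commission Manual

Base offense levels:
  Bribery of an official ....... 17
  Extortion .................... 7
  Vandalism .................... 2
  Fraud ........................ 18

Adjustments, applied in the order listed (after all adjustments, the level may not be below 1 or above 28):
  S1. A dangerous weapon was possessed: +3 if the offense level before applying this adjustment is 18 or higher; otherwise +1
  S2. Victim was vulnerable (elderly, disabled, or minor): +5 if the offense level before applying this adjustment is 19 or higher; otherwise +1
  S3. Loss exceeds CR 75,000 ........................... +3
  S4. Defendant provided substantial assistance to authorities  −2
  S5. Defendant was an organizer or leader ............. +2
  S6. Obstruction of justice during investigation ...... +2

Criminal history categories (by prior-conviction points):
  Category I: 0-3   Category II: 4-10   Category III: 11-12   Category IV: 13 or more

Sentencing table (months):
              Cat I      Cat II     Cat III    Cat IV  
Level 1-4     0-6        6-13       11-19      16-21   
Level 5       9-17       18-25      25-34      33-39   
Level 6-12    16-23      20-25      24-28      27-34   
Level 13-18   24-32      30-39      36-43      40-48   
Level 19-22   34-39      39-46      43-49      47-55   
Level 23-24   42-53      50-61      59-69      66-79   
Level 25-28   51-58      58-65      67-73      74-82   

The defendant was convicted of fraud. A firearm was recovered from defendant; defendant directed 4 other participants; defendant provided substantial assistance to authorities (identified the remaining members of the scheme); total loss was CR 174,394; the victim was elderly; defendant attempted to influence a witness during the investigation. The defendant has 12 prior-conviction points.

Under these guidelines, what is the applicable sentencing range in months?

67-73 months

Base offense level for fraud: 18.
S1 applies (level before this adjustment is 18 ≥ 18, so +3): 18 + 3 = 21.
S2 applies (level before this adjustment is 21 ≥ 19, so +5): 21 + 5 = 26.
S3 applies: 26 + 3 = 29.
S4 applies: 29 − 2 = 27.
S5 applies: 27 + 2 = 29.
S6 applies: 29 + 2 = 31.
Level 31 exceeds the maximum of 28; capped at 28.
Final offense level: 28.
Criminal history: 12 prior points → Category III (11-12).
Level 28 falls in the 25-28 band.
Grid: Level 25-28 × Category III = 67-73 months.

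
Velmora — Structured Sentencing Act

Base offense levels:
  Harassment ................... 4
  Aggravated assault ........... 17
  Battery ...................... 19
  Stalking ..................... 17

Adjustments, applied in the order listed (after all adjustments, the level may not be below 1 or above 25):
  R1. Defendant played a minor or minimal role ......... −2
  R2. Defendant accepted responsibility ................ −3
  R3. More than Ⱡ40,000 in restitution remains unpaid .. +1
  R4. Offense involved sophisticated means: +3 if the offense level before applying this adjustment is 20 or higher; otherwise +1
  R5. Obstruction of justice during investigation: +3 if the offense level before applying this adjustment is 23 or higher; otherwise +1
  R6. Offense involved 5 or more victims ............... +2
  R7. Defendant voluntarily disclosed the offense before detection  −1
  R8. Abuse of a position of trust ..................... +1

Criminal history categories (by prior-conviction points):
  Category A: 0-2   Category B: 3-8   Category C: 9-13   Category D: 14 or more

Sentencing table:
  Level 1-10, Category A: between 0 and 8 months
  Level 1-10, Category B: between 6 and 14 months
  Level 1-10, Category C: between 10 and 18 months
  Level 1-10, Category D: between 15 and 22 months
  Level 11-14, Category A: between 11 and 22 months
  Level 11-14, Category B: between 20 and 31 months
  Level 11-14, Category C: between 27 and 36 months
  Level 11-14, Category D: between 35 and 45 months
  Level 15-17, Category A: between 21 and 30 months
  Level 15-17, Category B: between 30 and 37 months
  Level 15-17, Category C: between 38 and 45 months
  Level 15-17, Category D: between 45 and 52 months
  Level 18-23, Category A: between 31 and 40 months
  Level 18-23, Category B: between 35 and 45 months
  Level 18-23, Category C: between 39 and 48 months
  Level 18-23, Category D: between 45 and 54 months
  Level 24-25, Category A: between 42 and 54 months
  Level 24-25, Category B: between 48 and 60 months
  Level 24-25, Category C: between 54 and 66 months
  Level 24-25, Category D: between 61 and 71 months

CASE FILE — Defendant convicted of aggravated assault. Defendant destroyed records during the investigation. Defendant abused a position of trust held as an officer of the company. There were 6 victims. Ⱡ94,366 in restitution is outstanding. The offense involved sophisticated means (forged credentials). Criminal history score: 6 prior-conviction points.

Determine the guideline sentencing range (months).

Base offense level for aggravated assault: 17.
R2 does not apply.
R3 applies: 17 + 1 = 18.
R4 applies (level before this adjustment is 18 < 20, so +1): 18 + 1 = 19.
R5 applies (level before this adjustment is 19 < 23, so +1): 19 + 1 = 20.
R6 applies: 20 + 2 = 22.
R7 does not apply.
R8 applies: 22 + 1 = 23.
Final offense level: 23.
Criminal history: 6 prior points → Category B (3-8).
Level 23 falls in the 18-23 band.
Grid: Level 18-23 × Category B = 35-45 months.

35-45 months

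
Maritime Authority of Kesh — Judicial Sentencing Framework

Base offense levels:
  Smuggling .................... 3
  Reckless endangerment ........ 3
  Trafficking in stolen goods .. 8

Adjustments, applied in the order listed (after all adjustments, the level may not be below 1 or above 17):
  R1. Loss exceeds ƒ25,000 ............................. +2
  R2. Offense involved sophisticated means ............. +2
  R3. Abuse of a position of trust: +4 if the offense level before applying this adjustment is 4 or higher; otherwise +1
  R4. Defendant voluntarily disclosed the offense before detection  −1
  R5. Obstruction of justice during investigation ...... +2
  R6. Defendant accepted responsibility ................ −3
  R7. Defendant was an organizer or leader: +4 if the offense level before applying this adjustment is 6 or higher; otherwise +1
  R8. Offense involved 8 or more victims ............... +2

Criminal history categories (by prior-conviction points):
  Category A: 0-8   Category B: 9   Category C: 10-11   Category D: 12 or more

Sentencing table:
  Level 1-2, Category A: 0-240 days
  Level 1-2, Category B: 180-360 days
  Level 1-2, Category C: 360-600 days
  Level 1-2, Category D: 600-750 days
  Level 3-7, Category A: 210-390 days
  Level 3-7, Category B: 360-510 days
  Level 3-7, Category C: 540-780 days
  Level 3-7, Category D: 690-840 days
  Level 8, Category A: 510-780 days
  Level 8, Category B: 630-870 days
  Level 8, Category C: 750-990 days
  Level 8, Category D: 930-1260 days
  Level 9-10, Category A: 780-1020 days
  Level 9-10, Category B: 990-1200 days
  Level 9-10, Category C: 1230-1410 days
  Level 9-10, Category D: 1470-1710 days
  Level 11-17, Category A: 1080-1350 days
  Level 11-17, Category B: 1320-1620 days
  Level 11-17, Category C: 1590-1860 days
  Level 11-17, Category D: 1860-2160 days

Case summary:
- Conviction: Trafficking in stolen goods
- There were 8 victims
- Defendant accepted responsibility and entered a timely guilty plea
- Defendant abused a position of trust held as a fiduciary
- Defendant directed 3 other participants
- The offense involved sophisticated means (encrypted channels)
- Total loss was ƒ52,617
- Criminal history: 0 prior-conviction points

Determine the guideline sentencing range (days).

Base offense level for trafficking in stolen goods: 8.
R1 applies: 8 + 2 = 10.
R2 applies: 10 + 2 = 12.
R3 applies (level before this adjustment is 12 ≥ 4, so +4): 12 + 4 = 16.
R5 does not apply.
R6 applies: 16 − 3 = 13.
R7 applies (level before this adjustment is 13 ≥ 6, so +4): 13 + 4 = 17.
R8 applies: 17 + 2 = 19.
Level 19 exceeds the maximum of 17; capped at 17.
Final offense level: 17.
Criminal history: 0 prior points → Category A (0-8).
Level 17 falls in the 11-17 band.
Grid: Level 11-17 × Category A = 1080-1350 days.

1080-1350 days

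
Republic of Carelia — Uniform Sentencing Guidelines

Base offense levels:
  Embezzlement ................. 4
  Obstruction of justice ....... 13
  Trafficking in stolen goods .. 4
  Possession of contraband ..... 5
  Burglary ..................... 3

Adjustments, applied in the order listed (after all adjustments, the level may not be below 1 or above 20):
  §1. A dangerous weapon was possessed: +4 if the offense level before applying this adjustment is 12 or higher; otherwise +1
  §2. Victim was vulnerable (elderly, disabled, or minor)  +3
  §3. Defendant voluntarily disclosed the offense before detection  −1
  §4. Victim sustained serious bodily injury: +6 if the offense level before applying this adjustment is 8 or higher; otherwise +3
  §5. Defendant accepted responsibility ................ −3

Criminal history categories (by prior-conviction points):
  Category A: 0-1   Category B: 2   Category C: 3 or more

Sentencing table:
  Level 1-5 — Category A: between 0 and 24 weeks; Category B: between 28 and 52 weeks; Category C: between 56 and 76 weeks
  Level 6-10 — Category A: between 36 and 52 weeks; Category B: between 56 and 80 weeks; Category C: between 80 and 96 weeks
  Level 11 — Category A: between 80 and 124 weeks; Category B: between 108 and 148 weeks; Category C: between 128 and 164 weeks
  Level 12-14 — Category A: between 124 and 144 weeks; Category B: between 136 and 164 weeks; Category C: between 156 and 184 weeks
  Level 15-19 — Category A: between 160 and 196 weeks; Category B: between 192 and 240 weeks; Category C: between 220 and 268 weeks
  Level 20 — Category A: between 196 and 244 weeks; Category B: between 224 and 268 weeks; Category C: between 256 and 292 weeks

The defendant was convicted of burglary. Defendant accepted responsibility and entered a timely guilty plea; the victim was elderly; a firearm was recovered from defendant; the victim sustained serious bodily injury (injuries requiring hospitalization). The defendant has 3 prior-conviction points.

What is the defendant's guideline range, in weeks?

Base offense level for burglary: 3.
§1 applies (level before this adjustment is 3 < 12, so +1): 3 + 1 = 4.
§2 applies: 4 + 3 = 7.
§4 applies (level before this adjustment is 7 < 8, so +3): 7 + 3 = 10.
§5 applies: 10 − 3 = 7.
Final offense level: 7.
Criminal history: 3 prior points → Category C (3+).
Level 7 falls in the 6-10 band.
Grid: Level 6-10 × Category C = 80-96 weeks.

80-96 weeks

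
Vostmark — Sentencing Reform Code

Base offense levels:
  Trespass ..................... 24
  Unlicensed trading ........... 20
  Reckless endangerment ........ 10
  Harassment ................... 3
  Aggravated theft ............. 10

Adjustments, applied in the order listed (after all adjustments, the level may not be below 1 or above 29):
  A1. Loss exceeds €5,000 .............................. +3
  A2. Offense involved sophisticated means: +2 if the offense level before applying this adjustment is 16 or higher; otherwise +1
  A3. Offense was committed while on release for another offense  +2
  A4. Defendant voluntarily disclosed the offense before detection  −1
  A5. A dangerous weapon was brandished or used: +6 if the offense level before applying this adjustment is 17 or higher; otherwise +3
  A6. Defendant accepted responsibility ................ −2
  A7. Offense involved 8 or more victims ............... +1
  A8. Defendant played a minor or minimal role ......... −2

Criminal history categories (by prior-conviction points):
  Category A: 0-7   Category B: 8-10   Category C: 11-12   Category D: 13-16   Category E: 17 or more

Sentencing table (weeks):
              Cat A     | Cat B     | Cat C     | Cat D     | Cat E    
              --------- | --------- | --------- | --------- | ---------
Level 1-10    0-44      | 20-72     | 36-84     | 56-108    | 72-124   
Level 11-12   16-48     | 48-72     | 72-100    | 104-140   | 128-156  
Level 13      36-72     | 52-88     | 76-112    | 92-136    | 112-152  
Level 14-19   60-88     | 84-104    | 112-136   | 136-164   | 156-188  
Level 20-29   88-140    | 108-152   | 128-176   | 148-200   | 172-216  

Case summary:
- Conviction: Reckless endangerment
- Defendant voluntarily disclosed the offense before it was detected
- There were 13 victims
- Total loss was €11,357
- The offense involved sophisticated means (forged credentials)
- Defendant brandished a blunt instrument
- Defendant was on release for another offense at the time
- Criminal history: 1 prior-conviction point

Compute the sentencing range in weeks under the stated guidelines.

Base offense level for reckless endangerment: 10.
A1 applies: 10 + 3 = 13.
A2 applies (level before this adjustment is 13 < 16, so +1): 13 + 1 = 14.
A3 applies: 14 + 2 = 16.
A4 applies: 16 − 1 = 15.
A5 applies (level before this adjustment is 15 < 17, so +3): 15 + 3 = 18.
A7 applies: 18 + 1 = 19.
Final offense level: 19.
Criminal history: 1 prior point → Category A (0-7).
Level 19 falls in the 14-19 band.
Grid: Level 14-19 × Category A = 60-88 weeks.

60-88 weeks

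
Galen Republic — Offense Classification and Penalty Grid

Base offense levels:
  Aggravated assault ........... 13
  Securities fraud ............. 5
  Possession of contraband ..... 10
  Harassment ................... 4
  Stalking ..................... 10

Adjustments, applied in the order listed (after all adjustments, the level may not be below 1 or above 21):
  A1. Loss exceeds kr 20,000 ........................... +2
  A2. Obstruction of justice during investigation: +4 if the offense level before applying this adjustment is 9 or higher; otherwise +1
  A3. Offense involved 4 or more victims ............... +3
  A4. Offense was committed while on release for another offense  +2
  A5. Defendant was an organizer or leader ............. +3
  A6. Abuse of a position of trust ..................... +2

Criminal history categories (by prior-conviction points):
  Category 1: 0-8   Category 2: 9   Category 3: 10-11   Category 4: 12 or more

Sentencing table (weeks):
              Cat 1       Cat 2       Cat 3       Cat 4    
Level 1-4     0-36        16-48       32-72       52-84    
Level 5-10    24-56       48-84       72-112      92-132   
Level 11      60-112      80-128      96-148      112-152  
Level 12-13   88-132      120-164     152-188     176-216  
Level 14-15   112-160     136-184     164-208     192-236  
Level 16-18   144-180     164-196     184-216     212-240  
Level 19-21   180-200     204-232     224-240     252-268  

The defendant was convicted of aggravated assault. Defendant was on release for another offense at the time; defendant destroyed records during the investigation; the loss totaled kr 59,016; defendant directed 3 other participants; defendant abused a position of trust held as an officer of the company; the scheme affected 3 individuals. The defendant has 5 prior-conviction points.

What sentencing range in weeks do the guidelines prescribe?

180-200 weeks

Base offense level for aggravated assault: 13.
A1 applies: 13 + 2 = 15.
A2 applies (level before this adjustment is 15 ≥ 9, so +4): 15 + 4 = 19.
A4 applies: 19 + 2 = 21.
A5 applies: 21 + 3 = 24.
A6 applies: 24 + 2 = 26.
Level 26 exceeds the maximum of 21; capped at 21.
Final offense level: 21.
Criminal history: 5 prior points → Category 1 (0-8).
Level 21 falls in the 19-21 band.
Grid: Level 19-21 × Category 1 = 180-200 weeks.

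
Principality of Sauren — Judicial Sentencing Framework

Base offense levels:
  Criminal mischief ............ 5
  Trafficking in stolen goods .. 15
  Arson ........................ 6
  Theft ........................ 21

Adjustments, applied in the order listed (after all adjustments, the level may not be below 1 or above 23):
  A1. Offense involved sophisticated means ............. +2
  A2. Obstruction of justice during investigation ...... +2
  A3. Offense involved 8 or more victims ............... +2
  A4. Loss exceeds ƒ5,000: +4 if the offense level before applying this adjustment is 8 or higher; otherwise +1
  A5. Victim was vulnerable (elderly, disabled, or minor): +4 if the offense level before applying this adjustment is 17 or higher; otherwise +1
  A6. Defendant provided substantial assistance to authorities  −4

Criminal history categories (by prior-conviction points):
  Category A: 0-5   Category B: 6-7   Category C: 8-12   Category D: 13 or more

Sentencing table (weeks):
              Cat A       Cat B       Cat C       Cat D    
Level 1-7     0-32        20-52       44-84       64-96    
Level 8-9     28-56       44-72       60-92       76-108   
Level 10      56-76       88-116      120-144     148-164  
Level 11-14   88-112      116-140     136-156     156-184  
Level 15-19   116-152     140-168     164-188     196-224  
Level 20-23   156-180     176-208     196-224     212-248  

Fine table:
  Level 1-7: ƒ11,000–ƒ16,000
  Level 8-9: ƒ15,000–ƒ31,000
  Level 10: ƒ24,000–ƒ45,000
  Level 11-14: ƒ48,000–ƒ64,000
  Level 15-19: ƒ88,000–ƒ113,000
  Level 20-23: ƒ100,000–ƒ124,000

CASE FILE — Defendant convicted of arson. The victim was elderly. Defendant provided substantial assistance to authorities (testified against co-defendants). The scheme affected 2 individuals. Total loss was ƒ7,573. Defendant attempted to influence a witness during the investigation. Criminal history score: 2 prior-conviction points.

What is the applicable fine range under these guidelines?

Base offense level for arson: 6.
A2 applies: 6 + 2 = 8.
A3 does not apply.
A4 applies (level before this adjustment is 8 ≥ 8, so +4): 8 + 4 = 12.
A5 applies (level before this adjustment is 12 < 17, so +1): 12 + 1 = 13.
A6 applies: 13 − 4 = 9.
Final offense level: 9.
Level 9 falls in the 8-9 band.
Fine table: Level 8-9 → ƒ15,000–ƒ31,000.

ƒ15,000–ƒ31,000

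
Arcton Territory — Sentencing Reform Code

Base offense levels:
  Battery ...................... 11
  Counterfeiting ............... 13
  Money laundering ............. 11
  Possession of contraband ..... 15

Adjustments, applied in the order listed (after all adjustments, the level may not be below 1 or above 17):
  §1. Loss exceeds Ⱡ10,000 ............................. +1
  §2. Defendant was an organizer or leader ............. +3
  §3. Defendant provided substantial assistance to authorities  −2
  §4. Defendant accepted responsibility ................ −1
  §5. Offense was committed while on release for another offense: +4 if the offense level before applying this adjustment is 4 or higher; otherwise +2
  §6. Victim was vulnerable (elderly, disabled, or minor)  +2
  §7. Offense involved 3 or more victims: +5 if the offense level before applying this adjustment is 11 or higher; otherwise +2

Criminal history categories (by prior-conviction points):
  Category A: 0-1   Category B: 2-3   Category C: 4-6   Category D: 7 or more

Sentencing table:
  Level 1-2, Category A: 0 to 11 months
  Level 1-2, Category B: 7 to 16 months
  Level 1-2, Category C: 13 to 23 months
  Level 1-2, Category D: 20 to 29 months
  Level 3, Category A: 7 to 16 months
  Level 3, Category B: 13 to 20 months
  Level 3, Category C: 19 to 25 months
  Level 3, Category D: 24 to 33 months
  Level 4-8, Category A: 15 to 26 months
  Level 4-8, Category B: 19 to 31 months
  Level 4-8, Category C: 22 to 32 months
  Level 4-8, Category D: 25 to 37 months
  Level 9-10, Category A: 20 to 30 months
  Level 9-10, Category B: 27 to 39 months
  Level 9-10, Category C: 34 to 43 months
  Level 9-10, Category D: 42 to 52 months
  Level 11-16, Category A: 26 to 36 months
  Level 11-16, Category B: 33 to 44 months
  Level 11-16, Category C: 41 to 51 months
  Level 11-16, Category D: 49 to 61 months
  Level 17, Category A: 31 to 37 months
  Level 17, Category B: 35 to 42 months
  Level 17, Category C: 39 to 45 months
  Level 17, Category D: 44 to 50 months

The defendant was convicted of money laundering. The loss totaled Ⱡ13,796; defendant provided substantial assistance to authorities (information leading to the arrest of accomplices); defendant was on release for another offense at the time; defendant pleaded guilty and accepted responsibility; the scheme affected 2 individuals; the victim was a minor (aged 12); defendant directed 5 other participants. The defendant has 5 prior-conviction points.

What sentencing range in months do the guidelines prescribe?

Base offense level for money laundering: 11.
§1 applies: 11 + 1 = 12.
§2 applies: 12 + 3 = 15.
§3 applies: 15 − 2 = 13.
§4 applies: 13 − 1 = 12.
§5 applies (level before this adjustment is 12 ≥ 4, so +4): 12 + 4 = 16.
§6 applies: 16 + 2 = 18.
§7 does not apply.
Level 18 exceeds the maximum of 17; capped at 17.
Final offense level: 17.
Criminal history: 5 prior points → Category C (4-6).
Level 17 falls in the 17 band.
Grid: Level 17 × Category C = 39-45 months.

39-45 months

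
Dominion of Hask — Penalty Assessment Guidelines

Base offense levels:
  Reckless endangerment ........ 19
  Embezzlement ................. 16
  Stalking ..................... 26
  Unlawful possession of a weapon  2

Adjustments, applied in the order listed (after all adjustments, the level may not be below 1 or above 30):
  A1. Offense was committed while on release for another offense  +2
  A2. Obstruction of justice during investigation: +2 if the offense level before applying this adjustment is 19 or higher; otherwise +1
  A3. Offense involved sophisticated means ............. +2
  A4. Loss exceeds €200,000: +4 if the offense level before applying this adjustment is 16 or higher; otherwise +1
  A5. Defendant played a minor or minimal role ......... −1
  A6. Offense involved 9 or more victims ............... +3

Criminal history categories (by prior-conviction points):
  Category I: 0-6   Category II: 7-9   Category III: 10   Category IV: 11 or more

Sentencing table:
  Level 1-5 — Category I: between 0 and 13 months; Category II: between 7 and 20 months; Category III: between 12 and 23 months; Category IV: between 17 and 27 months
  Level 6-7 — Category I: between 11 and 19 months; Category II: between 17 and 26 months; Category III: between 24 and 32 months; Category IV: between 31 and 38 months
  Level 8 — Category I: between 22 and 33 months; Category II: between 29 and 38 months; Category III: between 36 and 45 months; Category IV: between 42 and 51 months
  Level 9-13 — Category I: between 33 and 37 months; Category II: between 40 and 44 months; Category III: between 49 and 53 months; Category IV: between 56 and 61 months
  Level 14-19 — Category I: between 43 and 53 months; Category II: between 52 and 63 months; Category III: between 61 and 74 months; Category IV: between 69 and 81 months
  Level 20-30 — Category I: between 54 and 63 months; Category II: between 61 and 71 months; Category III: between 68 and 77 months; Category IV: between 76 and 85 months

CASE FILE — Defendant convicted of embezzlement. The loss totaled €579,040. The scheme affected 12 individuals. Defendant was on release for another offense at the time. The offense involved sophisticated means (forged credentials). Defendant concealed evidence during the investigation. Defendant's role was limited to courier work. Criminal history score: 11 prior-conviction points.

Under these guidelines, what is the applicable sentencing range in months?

Base offense level for embezzlement: 16.
A1 applies: 16 + 2 = 18.
A2 applies (level before this adjustment is 18 < 19, so +1): 18 + 1 = 19.
A3 applies: 19 + 2 = 21.
A4 applies (level before this adjustment is 21 ≥ 16, so +4): 21 + 4 = 25.
A5 applies: 25 − 1 = 24.
A6 applies: 24 + 3 = 27.
Final offense level: 27.
Criminal history: 11 prior points → Category IV (11+).
Level 27 falls in the 20-30 band.
Grid: Level 20-30 × Category IV = 76-85 months.

76-85 months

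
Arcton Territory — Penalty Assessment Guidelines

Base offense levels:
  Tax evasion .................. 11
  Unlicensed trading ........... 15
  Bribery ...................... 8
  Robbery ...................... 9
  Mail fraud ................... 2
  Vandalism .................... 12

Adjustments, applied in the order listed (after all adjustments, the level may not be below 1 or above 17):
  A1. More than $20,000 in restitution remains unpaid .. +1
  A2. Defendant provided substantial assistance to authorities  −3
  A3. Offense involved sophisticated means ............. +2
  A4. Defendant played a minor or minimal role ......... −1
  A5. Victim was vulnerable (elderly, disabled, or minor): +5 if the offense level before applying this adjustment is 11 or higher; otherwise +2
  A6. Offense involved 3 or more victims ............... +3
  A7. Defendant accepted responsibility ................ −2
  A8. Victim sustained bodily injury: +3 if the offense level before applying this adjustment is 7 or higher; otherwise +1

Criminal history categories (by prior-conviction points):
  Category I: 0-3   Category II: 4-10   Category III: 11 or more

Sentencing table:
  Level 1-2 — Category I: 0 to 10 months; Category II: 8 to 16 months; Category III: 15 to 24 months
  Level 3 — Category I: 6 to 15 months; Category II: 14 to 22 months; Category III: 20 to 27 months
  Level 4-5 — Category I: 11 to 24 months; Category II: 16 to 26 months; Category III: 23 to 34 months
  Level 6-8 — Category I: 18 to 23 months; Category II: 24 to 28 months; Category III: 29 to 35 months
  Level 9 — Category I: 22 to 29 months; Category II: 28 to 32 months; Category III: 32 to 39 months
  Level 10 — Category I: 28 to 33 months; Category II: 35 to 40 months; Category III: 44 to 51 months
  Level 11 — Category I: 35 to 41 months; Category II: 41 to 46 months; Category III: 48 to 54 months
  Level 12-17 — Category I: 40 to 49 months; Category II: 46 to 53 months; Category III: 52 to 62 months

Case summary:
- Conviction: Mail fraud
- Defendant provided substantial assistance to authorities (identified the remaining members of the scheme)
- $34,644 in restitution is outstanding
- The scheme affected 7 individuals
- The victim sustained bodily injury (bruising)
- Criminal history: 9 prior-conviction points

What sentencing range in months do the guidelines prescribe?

16-26 months

Base offense level for mail fraud: 2.
A1 applies: 2 + 1 = 3.
A2 applies: 3 − 3 = 0.
A6 applies: 0 + 3 = 3.
A7 does not apply.
A8 applies (level before this adjustment is 3 < 7, so +1): 3 + 1 = 4.
Final offense level: 4.
Criminal history: 9 prior points → Category II (4-10).
Level 4 falls in the 4-5 band.
Grid: Level 4-5 × Category II = 16-26 months.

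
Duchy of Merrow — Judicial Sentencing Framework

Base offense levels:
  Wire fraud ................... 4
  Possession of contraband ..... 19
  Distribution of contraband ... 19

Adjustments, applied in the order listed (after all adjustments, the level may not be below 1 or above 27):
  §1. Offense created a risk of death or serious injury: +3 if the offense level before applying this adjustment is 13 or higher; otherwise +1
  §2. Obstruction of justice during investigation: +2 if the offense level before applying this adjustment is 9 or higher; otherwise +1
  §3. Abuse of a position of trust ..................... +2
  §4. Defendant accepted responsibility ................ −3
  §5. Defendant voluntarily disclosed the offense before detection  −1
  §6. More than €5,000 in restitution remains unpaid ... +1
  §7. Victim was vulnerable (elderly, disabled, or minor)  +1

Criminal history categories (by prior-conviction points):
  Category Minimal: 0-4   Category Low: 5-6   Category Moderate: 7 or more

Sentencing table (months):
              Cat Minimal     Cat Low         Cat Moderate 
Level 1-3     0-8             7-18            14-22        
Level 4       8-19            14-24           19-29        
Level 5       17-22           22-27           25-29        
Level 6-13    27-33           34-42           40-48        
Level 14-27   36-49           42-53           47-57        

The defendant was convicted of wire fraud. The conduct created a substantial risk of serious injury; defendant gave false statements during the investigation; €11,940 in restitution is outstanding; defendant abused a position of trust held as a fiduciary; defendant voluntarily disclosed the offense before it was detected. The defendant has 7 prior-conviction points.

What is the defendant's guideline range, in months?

40-48 months

Base offense level for wire fraud: 4.
§1 applies (level before this adjustment is 4 < 13, so +1): 4 + 1 = 5.
§2 applies (level before this adjustment is 5 < 9, so +1): 5 + 1 = 6.
§3 applies: 6 + 2 = 8.
§4 does not apply.
§5 applies: 8 − 1 = 7.
§6 applies: 7 + 1 = 8.
§7 does not apply.
Final offense level: 8.
Criminal history: 7 prior points → Category Moderate (7+).
Level 8 falls in the 6-13 band.
Grid: Level 6-13 × Category Moderate = 40-48 months.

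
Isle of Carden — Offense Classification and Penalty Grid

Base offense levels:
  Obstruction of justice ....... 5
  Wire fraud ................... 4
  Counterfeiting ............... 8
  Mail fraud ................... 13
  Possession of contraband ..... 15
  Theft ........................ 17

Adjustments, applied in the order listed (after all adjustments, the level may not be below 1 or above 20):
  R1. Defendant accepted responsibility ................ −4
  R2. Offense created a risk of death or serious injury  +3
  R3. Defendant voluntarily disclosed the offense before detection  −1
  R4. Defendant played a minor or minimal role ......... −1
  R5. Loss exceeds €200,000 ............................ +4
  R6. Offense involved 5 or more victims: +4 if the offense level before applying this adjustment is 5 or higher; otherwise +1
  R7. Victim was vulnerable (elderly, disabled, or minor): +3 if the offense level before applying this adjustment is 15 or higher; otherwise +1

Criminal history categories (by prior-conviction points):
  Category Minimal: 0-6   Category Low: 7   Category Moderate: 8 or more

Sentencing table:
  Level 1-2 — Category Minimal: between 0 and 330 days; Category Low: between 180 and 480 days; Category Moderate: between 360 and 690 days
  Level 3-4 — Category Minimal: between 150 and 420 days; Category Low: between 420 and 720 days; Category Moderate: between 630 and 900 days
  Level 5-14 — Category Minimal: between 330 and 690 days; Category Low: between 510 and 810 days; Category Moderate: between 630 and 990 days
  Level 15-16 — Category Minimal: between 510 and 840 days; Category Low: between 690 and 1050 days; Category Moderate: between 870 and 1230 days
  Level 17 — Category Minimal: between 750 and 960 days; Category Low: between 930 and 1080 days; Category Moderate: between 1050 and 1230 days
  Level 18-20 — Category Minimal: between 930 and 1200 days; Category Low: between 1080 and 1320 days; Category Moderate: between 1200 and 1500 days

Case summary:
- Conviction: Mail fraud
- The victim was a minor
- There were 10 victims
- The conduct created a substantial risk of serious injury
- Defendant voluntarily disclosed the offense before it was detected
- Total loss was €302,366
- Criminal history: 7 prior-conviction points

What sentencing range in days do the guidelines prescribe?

1080-1320 days

Base offense level for mail fraud: 13.
R1 does not apply.
R2 applies: 13 + 3 = 16.
R3 applies: 16 − 1 = 15.
R4 does not apply.
R5 applies: 15 + 4 = 19.
R6 applies (level before this adjustment is 19 ≥ 5, so +4): 19 + 4 = 23.
R7 applies (level before this adjustment is 23 ≥ 15, so +3): 23 + 3 = 26.
Level 26 exceeds the maximum of 20; capped at 20.
Final offense level: 20.
Criminal history: 7 prior points → Category Low (7).
Level 20 falls in the 18-20 band.
Grid: Level 18-20 × Category Low = 1080-1320 days.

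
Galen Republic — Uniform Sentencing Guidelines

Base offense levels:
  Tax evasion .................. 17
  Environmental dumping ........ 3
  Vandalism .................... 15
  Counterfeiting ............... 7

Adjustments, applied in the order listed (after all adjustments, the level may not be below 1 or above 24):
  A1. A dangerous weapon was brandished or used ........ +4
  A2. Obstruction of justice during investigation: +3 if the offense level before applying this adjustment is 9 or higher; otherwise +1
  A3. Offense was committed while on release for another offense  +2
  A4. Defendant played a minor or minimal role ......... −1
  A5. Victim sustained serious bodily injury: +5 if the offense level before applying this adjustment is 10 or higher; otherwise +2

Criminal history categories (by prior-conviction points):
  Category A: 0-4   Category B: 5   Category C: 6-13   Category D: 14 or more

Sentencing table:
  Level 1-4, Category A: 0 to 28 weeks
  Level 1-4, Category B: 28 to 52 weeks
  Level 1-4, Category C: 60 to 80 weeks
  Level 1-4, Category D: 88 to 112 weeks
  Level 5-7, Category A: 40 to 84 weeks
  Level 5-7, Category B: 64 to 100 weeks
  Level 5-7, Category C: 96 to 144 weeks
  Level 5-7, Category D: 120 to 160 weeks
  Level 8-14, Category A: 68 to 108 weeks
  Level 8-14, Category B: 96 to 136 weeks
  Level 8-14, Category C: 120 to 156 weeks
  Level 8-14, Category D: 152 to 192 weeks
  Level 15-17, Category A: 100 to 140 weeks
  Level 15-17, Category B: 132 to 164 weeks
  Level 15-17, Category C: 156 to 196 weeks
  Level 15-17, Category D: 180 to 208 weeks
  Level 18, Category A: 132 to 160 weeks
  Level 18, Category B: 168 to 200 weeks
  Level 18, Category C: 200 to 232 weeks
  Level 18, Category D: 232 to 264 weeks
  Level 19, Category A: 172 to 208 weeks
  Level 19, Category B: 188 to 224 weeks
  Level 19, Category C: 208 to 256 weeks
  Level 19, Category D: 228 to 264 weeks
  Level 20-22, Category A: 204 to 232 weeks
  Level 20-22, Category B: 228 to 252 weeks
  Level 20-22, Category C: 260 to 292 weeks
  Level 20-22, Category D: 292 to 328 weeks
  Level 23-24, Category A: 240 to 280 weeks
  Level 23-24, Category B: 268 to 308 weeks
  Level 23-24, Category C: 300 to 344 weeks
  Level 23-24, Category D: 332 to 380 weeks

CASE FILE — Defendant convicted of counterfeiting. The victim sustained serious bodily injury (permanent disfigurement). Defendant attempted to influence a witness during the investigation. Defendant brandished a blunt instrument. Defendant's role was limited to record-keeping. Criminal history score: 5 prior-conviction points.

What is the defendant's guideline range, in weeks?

Base offense level for counterfeiting: 7.
A1 applies: 7 + 4 = 11.
A2 applies (level before this adjustment is 11 ≥ 9, so +3): 11 + 3 = 14.
A4 applies: 14 − 1 = 13.
A5 applies (level before this adjustment is 13 ≥ 10, so +5): 13 + 5 = 18.
Final offense level: 18.
Criminal history: 5 prior points → Category B (5).
Level 18 falls in the 18 band.
Grid: Level 18 × Category B = 168-200 weeks.

168-200 weeks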